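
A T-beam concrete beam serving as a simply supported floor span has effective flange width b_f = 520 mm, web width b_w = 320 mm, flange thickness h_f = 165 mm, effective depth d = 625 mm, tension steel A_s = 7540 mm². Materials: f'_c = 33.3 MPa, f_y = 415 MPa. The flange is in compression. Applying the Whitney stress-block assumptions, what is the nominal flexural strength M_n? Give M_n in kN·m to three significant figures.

M_n ≈ 1610 kN·m

Tension: T = A_s f_y = 7540 × 415 = 3129100 N.
Try a within the flange: a = T/(0.85 f'_c b_f) = 3129100/(0.85 × 33.3 × 520) = 212.59 mm.
a = 212.59 > h_f = 165 mm: the block extends into the web. Split into flange-overhang and web parts.
C_f = 0.85 f'_c (b_f − b_w) h_f = 0.85 × 33.3 × (520 − 320) × 165 = 934065 N.
Remaining web compression depth: a_w = (T − C_f)/(0.85 f'_c b_w) = (3129100 − 934065)/(0.85 × 33.3 × 320) = 242.34 mm.
M_n = C_f(d − h_f/2) + (T − C_f)(d − a_w/2) = 934065 × (625 − 82.5) + 2195035 × (625 − 121.17) = 506.73 + 1105.92 = 1612.65 × 10⁶ N·mm.
M_n = 1612.65 kN·m.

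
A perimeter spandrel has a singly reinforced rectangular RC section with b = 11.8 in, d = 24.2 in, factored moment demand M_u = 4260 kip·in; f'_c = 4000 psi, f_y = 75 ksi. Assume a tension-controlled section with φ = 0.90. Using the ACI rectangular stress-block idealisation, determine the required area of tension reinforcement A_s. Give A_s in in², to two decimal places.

A_s ≈ 2.94 in²

M_n = M_u/φ = 4260/0.90 = 4733.33 kip·in.
From M_n = 0.85 f'_c a b (d − a/2):
a = d − √(d² − 2M_n/(0.85 f'_c b)) = 24.2 − √(24.2² − 2 × 4733.33/(0.85 × 4 × 11.8)) = 5.500 in.
A_s = 0.85 f'_c a b / f_y = 0.85 × 4 × 5.500 × 11.8 / 75 = 2.942 in².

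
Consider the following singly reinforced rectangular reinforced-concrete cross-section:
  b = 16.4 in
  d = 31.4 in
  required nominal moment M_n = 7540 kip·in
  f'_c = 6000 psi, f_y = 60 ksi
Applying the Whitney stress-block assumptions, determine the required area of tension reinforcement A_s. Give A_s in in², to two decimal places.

From M_n = 0.85 f'_c a b (d − a/2):
a = d − √(d² − 2M_n/(0.85 f'_c b)) = 31.4 − √(31.4² − 2 × 7540/(0.85 × 6 × 16.4)) = 3.016 in.
A_s = 0.85 f'_c a b / f_y = 0.85 × 6 × 3.016 × 16.4 / 60 = 4.204 in².

A_s ≈ 4.20 in²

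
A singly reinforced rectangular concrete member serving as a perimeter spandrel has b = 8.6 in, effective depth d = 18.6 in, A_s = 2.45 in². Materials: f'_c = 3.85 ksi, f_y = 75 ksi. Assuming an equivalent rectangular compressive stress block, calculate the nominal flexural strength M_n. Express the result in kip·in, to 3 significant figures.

M_n ≈ 2820 kip·in

T = A_s f_y = 2.45 × 75 = 183.75 kips.
a = T/(0.85 f'_c b) = 183.75/(0.85 × 3.85 × 8.6) = 6.529 in.
M_n = T(d − a/2) = 183.75 × (18.6 − 3.2645) = 2817.9 kip·in.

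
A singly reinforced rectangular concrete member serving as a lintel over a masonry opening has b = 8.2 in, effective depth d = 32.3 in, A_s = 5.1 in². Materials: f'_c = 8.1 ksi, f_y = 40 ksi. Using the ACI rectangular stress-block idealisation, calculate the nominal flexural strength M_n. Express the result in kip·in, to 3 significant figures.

M_n ≈ 6220 kip·in

T = A_s f_y = 5.1 × 40 = 204 kips.
a = T/(0.85 f'_c b) = 204/(0.85 × 8.1 × 8.2) = 3.613 in.
M_n = T(d − a/2) = 204 × (32.3 − 1.8065) = 6220.7 kip·in.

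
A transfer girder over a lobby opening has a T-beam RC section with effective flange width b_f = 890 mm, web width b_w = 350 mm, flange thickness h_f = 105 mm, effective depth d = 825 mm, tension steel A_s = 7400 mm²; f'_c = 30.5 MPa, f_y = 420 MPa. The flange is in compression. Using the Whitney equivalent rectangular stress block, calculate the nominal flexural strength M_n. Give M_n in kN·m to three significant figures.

Tension: T = A_s f_y = 7400 × 420 = 3108000 N.
Try a within the flange: a = T/(0.85 f'_c b_f) = 3108000/(0.85 × 30.5 × 890) = 134.70 mm.
a = 134.70 > h_f = 105 mm: the block extends into the web. Split into flange-overhang and web parts.
C_f = 0.85 f'_c (b_f − b_w) h_f = 0.85 × 30.5 × (890 − 350) × 105 = 1469948 N.
Remaining web compression depth: a_w = (T − C_f)/(0.85 f'_c b_w) = (3108000 − 1469948)/(0.85 × 30.5 × 350) = 180.53 mm.
M_n = C_f(d − h_f/2) + (T − C_f)(d − a_w/2) = 1469948 × (825 − 52.5) + 1638052 × (825 − 90.265) = 1135.53 + 1203.53 = 2339.06 × 10⁶ N·mm.
M_n = 2339.06 kN·m.

M_n ≈ 2340 kN·m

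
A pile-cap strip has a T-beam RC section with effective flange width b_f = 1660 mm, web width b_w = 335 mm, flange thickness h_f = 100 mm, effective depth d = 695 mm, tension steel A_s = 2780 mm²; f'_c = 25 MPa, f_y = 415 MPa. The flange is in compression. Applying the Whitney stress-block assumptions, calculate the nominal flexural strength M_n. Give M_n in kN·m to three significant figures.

M_n ≈ 783 kN·m

Tension: T = A_s f_y = 2780 × 415 = 1153700 N.
Try a within the flange: a = T/(0.85 f'_c b_f) = 1153700/(0.85 × 25 × 1660) = 32.71 mm.
Since a = 32.71 ≤ h_f = 100 mm, the stress block lies entirely in the flange; analyse as a rectangular beam of width b_f.
M_n = T(d − a/2) = 1153700 × (695 − 16.355) = 782.95 × 10⁶ N·mm.
M_n = 782.95 kN·m.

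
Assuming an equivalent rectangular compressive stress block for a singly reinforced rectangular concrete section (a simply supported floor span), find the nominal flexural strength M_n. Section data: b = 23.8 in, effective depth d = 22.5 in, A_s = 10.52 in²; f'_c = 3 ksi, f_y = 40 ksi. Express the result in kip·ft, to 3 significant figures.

M_n ≈ 667 kip·ft

T = A_s f_y = 10.52 × 40 = 420.8 kips.
a = T/(0.85 f'_c b) = 420.8/(0.85 × 3 × 23.8) = 6.934 in.
M_n = T(d − a/2) = 420.8 × (22.5 − 3.467) = 8009.1 kip·in = 8009.1/12 = 667.43 kip·ft.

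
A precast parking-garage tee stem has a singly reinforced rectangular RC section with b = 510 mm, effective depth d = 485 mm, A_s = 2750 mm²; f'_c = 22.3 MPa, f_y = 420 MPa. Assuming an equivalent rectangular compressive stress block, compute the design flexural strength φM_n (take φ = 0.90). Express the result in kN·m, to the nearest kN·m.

T = A_s f_y = 2750 × 420 = 1155000 N = 1155 kN.
From C = T: a = T/(0.85 f'_c b) = 1155000/(0.85 × 22.3 × 510) = 119.48 mm.
M_n = T(d − a/2) = 1155 kN × (485 − 59.74) mm = 491.18 kN·m.
φM_n = 0.90 × 491.18 = 442.06 kN·m.

φM_n ≈ 442 kN·m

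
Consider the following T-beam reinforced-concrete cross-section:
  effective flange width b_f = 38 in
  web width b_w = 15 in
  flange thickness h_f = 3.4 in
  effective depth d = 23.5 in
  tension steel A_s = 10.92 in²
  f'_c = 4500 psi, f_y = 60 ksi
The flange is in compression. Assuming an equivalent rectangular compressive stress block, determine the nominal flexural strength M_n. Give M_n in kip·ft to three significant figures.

Tension: T = A_s f_y = 10.92 × 60 = 655.2 kips.
Try a within the flange: a = T/(0.85 f'_c b_f) = 655.2/(0.85 × 4.5 × 38) = 4.508 in.
a = 4.508 > h_f = 3.4 in: the block extends into the web. Split into flange-overhang and web parts.
C_f = 0.85 f'_c (b_f − b_w) h_f = 0.85 × 4.5 × (38 − 15) × 3.4 = 299.1 kips.
Remaining web compression depth: a_w = (T − C_f)/(0.85 f'_c b_w) = (655.2 − 299.1)/(0.85 × 4.5 × 15) = 6.207 in.
M_n = C_f(d − h_f/2) + (T − C_f)(d − a_w/2) = 299.1 × (23.5 − 1.7) + 356.1 × (23.5 − 3.1035) = 6520.4 + 7263.2 = 13783.6 kip·in.
M_n = 13783.6/12 = 1148.63 kip·ft.

M_n ≈ 1150 kip·ft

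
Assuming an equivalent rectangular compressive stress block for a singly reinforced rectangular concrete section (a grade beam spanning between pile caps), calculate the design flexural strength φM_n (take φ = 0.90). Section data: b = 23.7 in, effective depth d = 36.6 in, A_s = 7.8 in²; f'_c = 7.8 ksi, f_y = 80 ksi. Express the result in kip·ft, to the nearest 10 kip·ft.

φM_n ≈ 1620 kip·ft

T = A_s f_y = 7.8 × 80 = 624 kips.
a = T/(0.85 f'_c b) = 624/(0.85 × 7.8 × 23.7) = 3.971 in.
M_n = T(d − a/2) = 624 × (36.6 − 1.9855) = 21599.4 kip·in = 21599.4/12 = 1799.95 kip·ft.
φM_n = 0.90 × 1799.95 = 1619.96 kip·ft.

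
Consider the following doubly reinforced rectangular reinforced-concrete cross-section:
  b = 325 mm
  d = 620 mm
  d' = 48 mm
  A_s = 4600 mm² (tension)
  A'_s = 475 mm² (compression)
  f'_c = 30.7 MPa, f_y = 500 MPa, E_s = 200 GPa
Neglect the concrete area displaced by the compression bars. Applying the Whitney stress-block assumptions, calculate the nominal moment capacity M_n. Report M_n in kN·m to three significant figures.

M_n ≈ 1160 kN·m

Assume both tension and compression steel yield.
Net tension couple steel: A_s − A'_s = 4125 mm².
a = (A_s − A'_s) f_y / (0.85 f'_c b) = 2062500/(0.85 × 30.7 × 325) = 243.19 mm.
c = a/β₁ = 243.19/0.831 = 292.65 mm; ε'_s = 0.003(c − d')/c = 0.0025 ≥ f_y/E_s = 0.0025, so compression steel does yield.
M_n = (A_s − A'_s) f_y (d − a/2) + A'_s f_y (d − d') = [2062500 × (620 − 121.595) + 237500 × (620 − 48)] × 10⁻⁶ = 1027.96 + 135.85 = 1163.81 kN·m.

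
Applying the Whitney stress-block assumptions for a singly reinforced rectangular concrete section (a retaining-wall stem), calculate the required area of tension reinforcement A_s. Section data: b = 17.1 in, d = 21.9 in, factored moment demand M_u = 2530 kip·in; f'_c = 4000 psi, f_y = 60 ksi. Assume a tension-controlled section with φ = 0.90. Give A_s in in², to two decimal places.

A_s ≈ 2.26 in²

M_n = M_u/φ = 2530/0.90 = 2811.11 kip·in.
From M_n = 0.85 f'_c a b (d − a/2):
a = d − √(d² − 2M_n/(0.85 f'_c b)) = 21.9 − √(21.9² − 2 × 2811.11/(0.85 × 4 × 17.1)) = 2.332 in.
A_s = 0.85 f'_c a b / f_y = 0.85 × 4 × 2.332 × 17.1 / 60 = 2.260 in².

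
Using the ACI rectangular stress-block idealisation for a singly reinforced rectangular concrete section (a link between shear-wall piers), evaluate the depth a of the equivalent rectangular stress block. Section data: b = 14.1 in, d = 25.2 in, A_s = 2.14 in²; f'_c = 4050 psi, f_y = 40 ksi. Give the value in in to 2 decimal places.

a ≈ 1.76 in

T = A_s f_y = 2.14 × 40 = 85.6 kips.
a = T/(0.85 f'_c b) = 85.6/(0.85 × 4.05 × 14.1) = 1.76 in.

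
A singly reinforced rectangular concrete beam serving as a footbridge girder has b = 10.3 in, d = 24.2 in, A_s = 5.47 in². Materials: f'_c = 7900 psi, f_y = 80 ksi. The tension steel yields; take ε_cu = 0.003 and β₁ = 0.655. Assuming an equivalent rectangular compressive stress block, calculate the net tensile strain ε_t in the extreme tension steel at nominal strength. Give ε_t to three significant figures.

a = A_s f_y/(0.85 f'_c b) = 6.327 in.
β₁ = 0.655, so c = a/β₁ = 6.327/0.655 = 9.660 in.
From the linear strain diagram with ε_cu = 0.003: ε_t = 0.003 (d − c)/c = 0.003 × (24.2 − 9.660)/9.660 = 0.00452.
ε_t is between 0.004 and 0.005 — transition zone.

ε_t ≈ 0.00452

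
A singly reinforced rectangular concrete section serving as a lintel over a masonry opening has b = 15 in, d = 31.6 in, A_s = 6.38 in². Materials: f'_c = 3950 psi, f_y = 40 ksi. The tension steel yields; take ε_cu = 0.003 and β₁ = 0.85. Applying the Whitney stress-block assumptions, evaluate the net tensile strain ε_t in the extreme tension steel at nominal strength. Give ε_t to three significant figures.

a = A_s f_y/(0.85 f'_c b) = 5.067 in.
β₁ = 0.85, so c = a/β₁ = 5.067/0.85 = 5.961 in.
From the linear strain diagram with ε_cu = 0.003: ε_t = 0.003 (d − c)/c = 0.003 × (31.6 − 5.961)/5.961 = 0.0129.
Since ε_t ≥ 0.005, the section is tension-controlled.

ε_t ≈ 0.0129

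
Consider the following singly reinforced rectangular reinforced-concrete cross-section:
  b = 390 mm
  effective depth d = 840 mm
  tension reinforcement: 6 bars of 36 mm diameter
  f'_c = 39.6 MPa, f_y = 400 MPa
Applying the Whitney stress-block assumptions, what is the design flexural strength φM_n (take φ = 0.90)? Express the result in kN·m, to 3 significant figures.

φM_n ≈ 1640 kN·m

A_s = 6 × 1018 = 6108 mm².
T = A_s f_y = 6108 × 400 = 2443200 N = 2443.2 kN.
From C = T: a = T/(0.85 f'_c b) = 2443200/(0.85 × 39.6 × 390) = 186.11 mm.
M_n = T(d − a/2) = 2443.2 kN × (840 − 93.055) mm = 1824.94 kN·m.
φM_n = 0.90 × 1824.94 = 1642.45 kN·m.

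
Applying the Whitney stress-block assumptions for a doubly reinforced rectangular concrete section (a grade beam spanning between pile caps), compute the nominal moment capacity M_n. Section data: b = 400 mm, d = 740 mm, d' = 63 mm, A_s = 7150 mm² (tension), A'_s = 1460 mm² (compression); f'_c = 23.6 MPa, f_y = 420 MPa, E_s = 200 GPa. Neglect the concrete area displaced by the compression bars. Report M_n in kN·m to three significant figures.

Assume both tension and compression steel yield.
Net tension couple steel: A_s − A'_s = 5690 mm².
a = (A_s − A'_s) f_y / (0.85 f'_c b) = 2389800/(0.85 × 23.6 × 400) = 297.83 mm.
c = a/β₁ = 297.83/0.85 = 350.39 mm; ε'_s = 0.003(c − d')/c = 0.0025 ≥ f_y/E_s = 0.0021, so compression steel does yield.
M_n = (A_s − A'_s) f_y (d − a/2) + A'_s f_y (d − d') = [2389800 × (740 − 148.915) + 613200 × (740 − 63)] × 10⁻⁶ = 1412.57 + 415.14 = 1827.71 kN·m.

M_n ≈ 1830 kN·m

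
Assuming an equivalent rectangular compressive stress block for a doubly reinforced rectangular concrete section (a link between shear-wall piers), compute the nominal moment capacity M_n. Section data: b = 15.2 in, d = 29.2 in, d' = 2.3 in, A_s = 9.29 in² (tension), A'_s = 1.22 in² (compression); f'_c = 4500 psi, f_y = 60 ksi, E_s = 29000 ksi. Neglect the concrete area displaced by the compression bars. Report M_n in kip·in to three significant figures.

Assume both steels yield.
a = (A_s − A'_s) f_y/(0.85 f'_c b) = (9.29 − 1.22) × 60/(0.85 × 4.5 × 15.2) = 8.328 in.
c = a/β₁ = 8.328/0.825 = 10.095 in; ε'_s = 0.003(c − d')/c = 0.0023 ≥ ε_y = 0.0021, so the compression steel yields.
M_n = (A_s − A'_s) f_y (d − a/2) + A'_s f_y (d − d') = 484.2 × (29.2 − 4.164) + 73.2 × (29.2 − 2.3) = 12122.4 + 1969.1 = 14091.5 kip·in.

M_n ≈ 14100 kip·in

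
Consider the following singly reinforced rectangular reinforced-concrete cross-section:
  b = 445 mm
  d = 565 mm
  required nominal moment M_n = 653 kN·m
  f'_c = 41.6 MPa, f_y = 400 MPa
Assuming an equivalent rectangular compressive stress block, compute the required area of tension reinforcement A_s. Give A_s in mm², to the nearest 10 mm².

A_s ≈ 3110 mm²

With M_n = 0.85 f'_c a b (d − a/2), solve the quadratic for a:
a = d − √(d² − 2M_n/(0.85 f'_c b)) = 565 − √(565² − 2 × 653×10⁶/(0.85 × 41.6 × 445)) = 78.97 mm.
A_s = 0.85 f'_c a b / f_y = 0.85 × 41.6 × 78.97 × 445 / 400 = 3106.5 mm².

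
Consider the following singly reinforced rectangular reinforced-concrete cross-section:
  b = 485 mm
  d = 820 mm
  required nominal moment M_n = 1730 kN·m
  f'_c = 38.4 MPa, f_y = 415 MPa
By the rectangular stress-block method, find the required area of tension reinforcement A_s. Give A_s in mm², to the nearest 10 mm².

A_s ≈ 5580 mm²

With M_n = 0.85 f'_c a b (d − a/2), solve the quadratic for a:
a = d − √(d² − 2M_n/(0.85 f'_c b)) = 820 − √(820² − 2 × 1730×10⁶/(0.85 × 38.4 × 485)) = 146.33 mm.
A_s = 0.85 f'_c a b / f_y = 0.85 × 38.4 × 146.33 × 485 / 415 = 5581.8 mm².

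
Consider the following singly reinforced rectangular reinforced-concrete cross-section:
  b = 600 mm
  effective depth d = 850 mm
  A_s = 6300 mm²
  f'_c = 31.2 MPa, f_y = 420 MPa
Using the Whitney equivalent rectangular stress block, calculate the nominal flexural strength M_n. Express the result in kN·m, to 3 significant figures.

M_n ≈ 2030 kN·m

T = A_s f_y = 6300 × 420 = 2646000 N = 2646 kN.
From C = T: a = T/(0.85 f'_c b) = 2646000/(0.85 × 31.2 × 600) = 166.29 mm.
M_n = T(d − a/2) = 2646 kN × (850 − 83.145) mm = 2029.10 kN·m.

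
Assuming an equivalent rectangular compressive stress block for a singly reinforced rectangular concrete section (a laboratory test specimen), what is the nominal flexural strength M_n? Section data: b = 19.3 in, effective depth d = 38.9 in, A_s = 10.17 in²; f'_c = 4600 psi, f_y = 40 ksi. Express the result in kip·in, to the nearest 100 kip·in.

M_n ≈ 14700 kip·in

T = A_s f_y = 10.17 × 40 = 406.8 kips.
a = T/(0.85 f'_c b) = 406.8/(0.85 × 4.6 × 19.3) = 5.391 in.
M_n = T(d − a/2) = 406.8 × (38.9 − 2.6955) = 14728.0 kip·in.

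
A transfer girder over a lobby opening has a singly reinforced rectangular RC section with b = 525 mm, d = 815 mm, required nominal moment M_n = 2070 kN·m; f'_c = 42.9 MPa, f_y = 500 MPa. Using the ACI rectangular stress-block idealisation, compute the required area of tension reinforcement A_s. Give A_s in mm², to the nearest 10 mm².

With M_n = 0.85 f'_c a b (d − a/2), solve the quadratic for a:
a = d − √(d² − 2M_n/(0.85 f'_c b)) = 815 − √(815² − 2 × 2070×10⁶/(0.85 × 42.9 × 525)) = 145.69 mm.
A_s = 0.85 f'_c a b / f_y = 0.85 × 42.9 × 145.69 × 525 / 500 = 5578.2 mm².

A_s ≈ 5580 mm²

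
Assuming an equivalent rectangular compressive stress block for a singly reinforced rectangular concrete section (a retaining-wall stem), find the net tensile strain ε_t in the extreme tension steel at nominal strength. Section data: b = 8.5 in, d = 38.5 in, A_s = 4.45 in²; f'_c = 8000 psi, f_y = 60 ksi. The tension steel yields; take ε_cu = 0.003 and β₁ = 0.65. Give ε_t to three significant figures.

a = A_s f_y/(0.85 f'_c b) = 4.619 in.
β₁ = 0.65, so c = a/β₁ = 4.619/0.65 = 7.106 in.
From the linear strain diagram with ε_cu = 0.003: ε_t = 0.003 (d − c)/c = 0.003 × (38.5 − 7.106)/7.106 = 0.0133.
Since ε_t ≥ 0.005, the section is tension-controlled.

ε_t ≈ 0.0133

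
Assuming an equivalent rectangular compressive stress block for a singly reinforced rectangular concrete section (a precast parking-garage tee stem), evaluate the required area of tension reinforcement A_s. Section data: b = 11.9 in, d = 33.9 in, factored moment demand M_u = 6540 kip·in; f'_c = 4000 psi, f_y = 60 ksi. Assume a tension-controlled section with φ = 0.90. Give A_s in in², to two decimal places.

M_n = M_u/φ = 6540/0.90 = 7266.67 kip·in.
From M_n = 0.85 f'_c a b (d − a/2):
a = d − √(d² − 2M_n/(0.85 f'_c b)) = 33.9 − √(33.9² − 2 × 7266.67/(0.85 × 4 × 11.9)) = 5.793 in.
A_s = 0.85 f'_c a b / f_y = 0.85 × 4 × 5.793 × 11.9 / 60 = 3.906 in².

A_s ≈ 3.91 in²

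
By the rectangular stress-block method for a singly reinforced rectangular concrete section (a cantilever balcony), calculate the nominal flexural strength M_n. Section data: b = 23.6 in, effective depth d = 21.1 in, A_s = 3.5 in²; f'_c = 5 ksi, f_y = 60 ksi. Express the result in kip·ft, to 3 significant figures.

M_n ≈ 351 kip·ft

T = A_s f_y = 3.5 × 60 = 210 kips.
a = T/(0.85 f'_c b) = 210/(0.85 × 5 × 23.6) = 2.094 in.
M_n = T(d − a/2) = 210 × (21.1 − 1.047) = 4211.1 kip·in = 4211.1/12 = 350.93 kip·ft.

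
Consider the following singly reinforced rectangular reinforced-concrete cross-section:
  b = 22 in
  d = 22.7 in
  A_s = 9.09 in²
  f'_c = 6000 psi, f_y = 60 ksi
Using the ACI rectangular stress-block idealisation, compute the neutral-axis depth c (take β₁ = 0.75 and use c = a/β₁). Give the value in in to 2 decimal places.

T = A_s f_y = 9.09 × 60 = 545.4 kips.
a = T/(0.85 f'_c b) = 545.4/(0.85 × 6 × 22) = 4.8610 in.
With β₁ = 0.75, c = a/β₁ = 4.8610/0.75 = 6.48 in.

c ≈ 6.48 in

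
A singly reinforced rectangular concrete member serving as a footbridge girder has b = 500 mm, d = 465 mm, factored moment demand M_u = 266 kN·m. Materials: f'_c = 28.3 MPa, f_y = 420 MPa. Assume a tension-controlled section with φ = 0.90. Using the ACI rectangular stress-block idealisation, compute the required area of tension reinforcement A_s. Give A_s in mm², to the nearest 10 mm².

M_n = M_u/φ = 266/0.90 = 295.556 kN·m.
With M_n = 0.85 f'_c a b (d − a/2), solve the quadratic for a:
a = d − √(d² − 2M_n/(0.85 f'_c b)) = 465 − √(465² − 2 × 295.556×10⁶/(0.85 × 28.3 × 500)) = 56.25 mm.
A_s = 0.85 f'_c a b / f_y = 0.85 × 28.3 × 56.25 × 500 / 420 = 1610.8 mm².

A_s ≈ 1610 mm²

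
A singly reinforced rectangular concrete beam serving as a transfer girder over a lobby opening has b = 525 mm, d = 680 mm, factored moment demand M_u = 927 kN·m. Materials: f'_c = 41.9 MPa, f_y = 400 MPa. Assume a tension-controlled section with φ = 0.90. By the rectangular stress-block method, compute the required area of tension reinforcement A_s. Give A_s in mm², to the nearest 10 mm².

M_n = M_u/φ = 927/0.90 = 1030 kN·m.
With M_n = 0.85 f'_c a b (d − a/2), solve the quadratic for a:
a = d − √(d² − 2M_n/(0.85 f'_c b)) = 680 − √(680² − 2 × 1030×10⁶/(0.85 × 41.9 × 525)) = 86.51 mm.
A_s = 0.85 f'_c a b / f_y = 0.85 × 41.9 × 86.51 × 525 / 400 = 4043.9 mm².

A_s ≈ 4040 mm²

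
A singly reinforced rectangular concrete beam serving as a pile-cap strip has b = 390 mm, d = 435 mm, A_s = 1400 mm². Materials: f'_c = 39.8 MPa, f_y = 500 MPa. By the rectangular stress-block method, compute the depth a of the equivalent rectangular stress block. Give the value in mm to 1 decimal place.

a ≈ 53.1 mm

T = A_s f_y = 1400 × 500 = 700000 N = 700 kN.
Setting C = 0.85 f'_c a b equal to T: a = 700000/(0.85 × 39.8 × 390) = 53.1 mm.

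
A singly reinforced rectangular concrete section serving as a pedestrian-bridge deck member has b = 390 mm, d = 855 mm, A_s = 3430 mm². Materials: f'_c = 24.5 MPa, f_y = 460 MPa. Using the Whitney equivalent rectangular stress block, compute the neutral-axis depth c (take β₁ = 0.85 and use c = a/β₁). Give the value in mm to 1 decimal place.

T = A_s f_y = 3430 × 460 = 1577800 N = 1577.8 kN.
Setting C = 0.85 f'_c a b equal to T: a = 1577800/(0.85 × 24.5 × 390) = 194.268 mm.
With β₁ = 0.85, c = a/β₁ = 194.268/0.85 = 228.6 mm.

c ≈ 228.6 mm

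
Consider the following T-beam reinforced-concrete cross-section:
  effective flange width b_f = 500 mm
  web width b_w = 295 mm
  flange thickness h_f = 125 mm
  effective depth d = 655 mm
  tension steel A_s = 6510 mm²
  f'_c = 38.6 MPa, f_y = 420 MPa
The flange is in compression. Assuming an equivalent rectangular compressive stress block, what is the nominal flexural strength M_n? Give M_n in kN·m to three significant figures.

M_n ≈ 1550 kN·m

Tension: T = A_s f_y = 6510 × 420 = 2734200 N.
Try a within the flange: a = T/(0.85 f'_c b_f) = 2734200/(0.85 × 38.6 × 500) = 166.67 mm.
a = 166.67 > h_f = 125 mm: the block extends into the web. Split into flange-overhang and web parts.
C_f = 0.85 f'_c (b_f − b_w) h_f = 0.85 × 38.6 × (500 − 295) × 125 = 840756 N.
Remaining web compression depth: a_w = (T − C_f)/(0.85 f'_c b_w) = (2734200 − 840756)/(0.85 × 38.6 × 295) = 195.62 mm.
M_n = C_f(d − h_f/2) + (T − C_f)(d − a_w/2) = 840756 × (655 − 62.5) + 1893444 × (655 − 97.81) = 498.15 + 1055.01 = 1553.16 × 10⁶ N·mm.
M_n = 1553.16 kN·m.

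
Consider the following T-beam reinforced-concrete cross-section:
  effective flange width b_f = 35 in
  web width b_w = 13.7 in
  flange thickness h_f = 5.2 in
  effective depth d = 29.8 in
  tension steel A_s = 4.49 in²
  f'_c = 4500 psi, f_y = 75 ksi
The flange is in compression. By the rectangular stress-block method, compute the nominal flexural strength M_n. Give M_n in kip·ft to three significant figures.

M_n ≈ 801 kip·ft

Tension: T = A_s f_y = 4.49 × 75 = 336.75 kips.
Try a within the flange: a = T/(0.85 f'_c b_f) = 336.75/(0.85 × 4.5 × 35) = 2.515 in.
Since a = 2.515 ≤ h_f = 5.2 in, the stress block lies entirely in the flange; analyse as a rectangular beam of width b_f.
M_n = T(d − a/2) = 336.75 × (29.8 − 1.2575) = 9611.7 kip·in.
M_n = 9611.7/12 = 800.98 kip·ft.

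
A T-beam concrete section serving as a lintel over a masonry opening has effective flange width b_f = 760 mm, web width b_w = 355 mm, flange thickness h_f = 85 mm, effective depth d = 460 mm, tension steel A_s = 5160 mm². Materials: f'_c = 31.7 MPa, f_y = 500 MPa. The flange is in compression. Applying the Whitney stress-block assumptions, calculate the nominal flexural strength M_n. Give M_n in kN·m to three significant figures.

Tension: T = A_s f_y = 5160 × 500 = 2580000 N.
Try a within the flange: a = T/(0.85 f'_c b_f) = 2580000/(0.85 × 31.7 × 760) = 125.99 mm.
a = 125.99 > h_f = 85 mm: the block extends into the web. Split into flange-overhang and web parts.
C_f = 0.85 f'_c (b_f − b_w) h_f = 0.85 × 31.7 × (760 − 355) × 85 = 927582 N.
Remaining web compression depth: a_w = (T − C_f)/(0.85 f'_c b_w) = (2580000 − 927582)/(0.85 × 31.7 × 355) = 172.75 mm.
M_n = C_f(d − h_f/2) + (T − C_f)(d − a_w/2) = 927582 × (460 − 42.5) + 1652418 × (460 − 86.375) = 387.27 + 617.38 = 1004.65 × 10⁶ N·mm.
M_n = 1004.65 kN·m.

M_n ≈ 1000 kN·m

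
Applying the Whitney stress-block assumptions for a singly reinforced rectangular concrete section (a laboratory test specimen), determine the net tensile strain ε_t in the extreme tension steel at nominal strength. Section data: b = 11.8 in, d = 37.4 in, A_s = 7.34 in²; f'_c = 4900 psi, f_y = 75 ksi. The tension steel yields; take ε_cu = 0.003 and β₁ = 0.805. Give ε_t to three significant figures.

ε_t ≈ 0.00506

a = A_s f_y/(0.85 f'_c b) = 11.201 in.
β₁ = 0.805, so c = a/β₁ = 11.201/0.805 = 13.914 in.
From the linear strain diagram with ε_cu = 0.003: ε_t = 0.003 (d − c)/c = 0.003 × (37.4 − 13.914)/13.914 = 0.00506.
Since ε_t ≥ 0.005, the section is tension-controlled.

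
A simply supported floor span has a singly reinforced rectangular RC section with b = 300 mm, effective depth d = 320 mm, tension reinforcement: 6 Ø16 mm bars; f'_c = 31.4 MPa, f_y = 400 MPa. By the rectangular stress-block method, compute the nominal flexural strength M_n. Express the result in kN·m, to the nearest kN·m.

M_n ≈ 140 kN·m

A_s = 6 × 201 = 1206 mm².
T = A_s f_y = 1206 × 400 = 482400 N = 482.4 kN.
From C = T: a = T/(0.85 f'_c b) = 482400/(0.85 × 31.4 × 300) = 60.25 mm.
M_n = T(d − a/2) = 482.4 kN × (320 − 30.125) mm = 139.84 kN·m.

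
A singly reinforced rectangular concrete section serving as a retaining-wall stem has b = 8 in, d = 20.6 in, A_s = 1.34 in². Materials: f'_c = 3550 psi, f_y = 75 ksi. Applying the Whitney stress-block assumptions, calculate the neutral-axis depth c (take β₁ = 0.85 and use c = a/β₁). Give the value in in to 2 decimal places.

c ≈ 4.90 in

T = A_s f_y = 1.34 × 75 = 100.5 kips.
a = T/(0.85 f'_c b) = 100.5/(0.85 × 3.55 × 8) = 4.1632 in.
With β₁ = 0.85, c = a/β₁ = 4.1632/0.85 = 4.90 in.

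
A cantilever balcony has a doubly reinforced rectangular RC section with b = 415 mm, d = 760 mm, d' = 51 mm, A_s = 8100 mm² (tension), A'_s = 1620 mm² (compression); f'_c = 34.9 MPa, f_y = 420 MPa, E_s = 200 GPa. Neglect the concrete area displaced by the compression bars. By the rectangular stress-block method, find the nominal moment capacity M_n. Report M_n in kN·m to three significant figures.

Assume both tension and compression steel yield.
Net tension couple steel: A_s − A'_s = 6480 mm².
a = (A_s − A'_s) f_y / (0.85 f'_c b) = 2721600/(0.85 × 34.9 × 415) = 221.07 mm.
c = a/β₁ = 221.07/0.801 = 275.99 mm; ε'_s = 0.003(c − d')/c = 0.0024 ≥ f_y/E_s = 0.0021, so compression steel does yield.
M_n = (A_s − A'_s) f_y (d − a/2) + A'_s f_y (d − d') = [2721600 × (760 − 110.535) + 680400 × (760 − 51)] × 10⁻⁶ = 1767.58 + 482.40 = 2249.98 kN·m.

M_n ≈ 2250 kN·m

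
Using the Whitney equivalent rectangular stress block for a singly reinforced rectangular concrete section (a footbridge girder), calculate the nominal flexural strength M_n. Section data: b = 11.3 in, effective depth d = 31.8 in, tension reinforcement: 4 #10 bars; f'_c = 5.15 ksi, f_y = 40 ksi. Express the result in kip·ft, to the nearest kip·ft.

M_n ≈ 504 kip·ft

A_s = 4 × 1.27 = 5.08 in².
T = A_s f_y = 5.08 × 40 = 203.2 kips.
a = T/(0.85 f'_c b) = 203.2/(0.85 × 5.15 × 11.3) = 4.108 in.
M_n = T(d − a/2) = 203.2 × (31.8 − 2.054) = 6044.4 kip·in = 6044.4/12 = 503.70 kip·ft.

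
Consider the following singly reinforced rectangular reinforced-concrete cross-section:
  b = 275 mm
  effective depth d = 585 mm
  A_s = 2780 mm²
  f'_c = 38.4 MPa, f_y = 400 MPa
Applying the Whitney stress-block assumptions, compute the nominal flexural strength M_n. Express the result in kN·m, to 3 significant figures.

M_n ≈ 582 kN·m

T = A_s f_y = 2780 × 400 = 1112000 N = 1112 kN.
From C = T: a = T/(0.85 f'_c b) = 1112000/(0.85 × 38.4 × 275) = 123.89 mm.
M_n = T(d − a/2) = 1112 kN × (585 − 61.945) mm = 581.64 kN·m.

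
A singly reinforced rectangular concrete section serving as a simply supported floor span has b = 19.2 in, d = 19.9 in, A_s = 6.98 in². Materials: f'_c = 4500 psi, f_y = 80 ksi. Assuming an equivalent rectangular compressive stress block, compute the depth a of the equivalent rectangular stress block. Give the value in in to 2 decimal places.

T = A_s f_y = 6.98 × 80 = 558.4 kips.
a = T/(0.85 f'_c b) = 558.4/(0.85 × 4.5 × 19.2) = 7.60 in.

a ≈ 7.60 in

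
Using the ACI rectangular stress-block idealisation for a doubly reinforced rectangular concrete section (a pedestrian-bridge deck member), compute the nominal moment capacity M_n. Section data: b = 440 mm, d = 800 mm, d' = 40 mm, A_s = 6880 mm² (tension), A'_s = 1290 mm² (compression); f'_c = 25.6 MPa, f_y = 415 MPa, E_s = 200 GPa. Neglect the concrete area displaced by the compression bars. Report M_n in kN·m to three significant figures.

Assume both tension and compression steel yield.
Net tension couple steel: A_s − A'_s = 5590 mm².
a = (A_s − A'_s) f_y / (0.85 f'_c b) = 2319850/(0.85 × 25.6 × 440) = 242.30 mm.
c = a/β₁ = 242.30/0.85 = 285.06 mm; ε'_s = 0.003(c − d')/c = 0.0026 ≥ f_y/E_s = 0.0021, so compression steel does yield.
M_n = (A_s − A'_s) f_y (d − a/2) + A'_s f_y (d − d') = [2319850 × (800 − 121.15) + 535350 × (800 − 40)] × 10⁻⁶ = 1574.83 + 406.87 = 1981.70 kN·m.

M_n ≈ 1980 kN·m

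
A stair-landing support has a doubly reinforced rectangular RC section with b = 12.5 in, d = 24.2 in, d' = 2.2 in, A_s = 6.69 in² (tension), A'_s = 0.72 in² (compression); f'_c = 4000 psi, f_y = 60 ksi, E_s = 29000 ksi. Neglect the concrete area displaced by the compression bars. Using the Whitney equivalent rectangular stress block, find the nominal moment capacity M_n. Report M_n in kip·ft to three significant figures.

Assume both steels yield.
a = (A_s − A'_s) f_y/(0.85 f'_c b) = (6.69 − 0.72) × 60/(0.85 × 4 × 12.5) = 8.428 in.
c = a/β₁ = 8.428/0.85 = 9.915 in; ε'_s = 0.003(c − d')/c = 0.0023 ≥ ε_y = 0.0021, so the compression steel yields.
M_n = (A_s − A'_s) f_y (d − a/2) + A'_s f_y (d − d') = 358.2 × (24.2 − 4.214) + 43.2 × (24.2 − 2.2) = 7159.0 + 950.4 = 8109.4 kip·in = 8109.4/12 = 675.78 kip·ft.

M_n ≈ 676 kip·ft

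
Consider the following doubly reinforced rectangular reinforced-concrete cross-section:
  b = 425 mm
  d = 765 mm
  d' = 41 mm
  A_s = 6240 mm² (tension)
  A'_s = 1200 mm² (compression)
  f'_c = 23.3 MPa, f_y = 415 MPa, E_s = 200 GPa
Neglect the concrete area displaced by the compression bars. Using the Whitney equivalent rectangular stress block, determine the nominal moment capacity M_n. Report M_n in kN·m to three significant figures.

Assume both tension and compression steel yield.
Net tension couple steel: A_s − A'_s = 5040 mm².
a = (A_s − A'_s) f_y / (0.85 f'_c b) = 2091600/(0.85 × 23.3 × 425) = 248.49 mm.
c = a/β₁ = 248.49/0.85 = 292.34 mm; ε'_s = 0.003(c − d')/c = 0.0026 ≥ f_y/E_s = 0.0021, so compression steel does yield.
M_n = (A_s − A'_s) f_y (d − a/2) + A'_s f_y (d − d') = [2091600 × (765 − 124.245) + 498000 × (765 − 41)] × 10⁻⁶ = 1340.20 + 360.55 = 1700.75 kN·m.

M_n ≈ 1700 kN·m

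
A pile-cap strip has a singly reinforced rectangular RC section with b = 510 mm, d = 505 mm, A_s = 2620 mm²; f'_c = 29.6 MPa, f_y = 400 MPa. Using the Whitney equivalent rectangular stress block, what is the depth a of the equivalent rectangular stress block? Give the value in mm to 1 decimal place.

T = A_s f_y = 2620 × 400 = 1048000 N = 1048 kN.
Setting C = 0.85 f'_c a b equal to T: a = 1048000/(0.85 × 29.6 × 510) = 81.7 mm.

a ≈ 81.7 mm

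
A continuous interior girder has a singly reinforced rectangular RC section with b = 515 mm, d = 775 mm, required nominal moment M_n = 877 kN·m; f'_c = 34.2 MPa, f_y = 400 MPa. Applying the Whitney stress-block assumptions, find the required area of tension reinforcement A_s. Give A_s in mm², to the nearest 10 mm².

A_s ≈ 2980 mm²

With M_n = 0.85 f'_c a b (d − a/2), solve the quadratic for a:
a = d − √(d² − 2M_n/(0.85 f'_c b)) = 775 − √(775² − 2 × 877×10⁶/(0.85 × 34.2 × 515)) = 79.68 mm.
A_s = 0.85 f'_c a b / f_y = 0.85 × 34.2 × 79.68 × 515 / 400 = 2982.2 mm².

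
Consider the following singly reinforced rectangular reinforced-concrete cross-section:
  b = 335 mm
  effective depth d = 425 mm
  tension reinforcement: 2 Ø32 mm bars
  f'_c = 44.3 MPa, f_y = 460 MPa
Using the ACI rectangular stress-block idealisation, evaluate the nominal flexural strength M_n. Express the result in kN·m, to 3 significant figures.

A_s = 2 × 804 = 1608 mm².
T = A_s f_y = 1608 × 460 = 739680 N = 739.68 kN.
From C = T: a = T/(0.85 f'_c b) = 739680/(0.85 × 44.3 × 335) = 58.64 mm.
M_n = T(d − a/2) = 739.68 kN × (425 − 29.32) mm = 292.68 kN·m.

M_n ≈ 293 kN·m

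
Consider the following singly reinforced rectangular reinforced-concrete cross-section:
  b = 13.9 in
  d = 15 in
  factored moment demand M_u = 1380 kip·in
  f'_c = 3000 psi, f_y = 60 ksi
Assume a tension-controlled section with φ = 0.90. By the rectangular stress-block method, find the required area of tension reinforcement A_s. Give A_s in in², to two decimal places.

M_n = M_u/φ = 1380/0.90 = 1533.33 kip·in.
From M_n = 0.85 f'_c a b (d − a/2):
a = d − √(d² − 2M_n/(0.85 f'_c b)) = 15 − √(15² − 2 × 1533.33/(0.85 × 3 × 13.9)) = 3.232 in.
A_s = 0.85 f'_c a b / f_y = 0.85 × 3 × 3.232 × 13.9 / 60 = 1.909 in².

A_s ≈ 1.91 in²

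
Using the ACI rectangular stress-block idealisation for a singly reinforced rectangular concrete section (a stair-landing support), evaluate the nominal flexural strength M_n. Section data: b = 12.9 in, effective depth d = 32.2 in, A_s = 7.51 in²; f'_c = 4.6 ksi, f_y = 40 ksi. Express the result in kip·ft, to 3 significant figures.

M_n ≈ 732 kip·ft

T = A_s f_y = 7.51 × 40 = 300.4 kips.
a = T/(0.85 f'_c b) = 300.4/(0.85 × 4.6 × 12.9) = 5.956 in.
M_n = T(d − a/2) = 300.4 × (32.2 − 2.978) = 8778.3 kip·in = 8778.3/12 = 731.53 kip·ft.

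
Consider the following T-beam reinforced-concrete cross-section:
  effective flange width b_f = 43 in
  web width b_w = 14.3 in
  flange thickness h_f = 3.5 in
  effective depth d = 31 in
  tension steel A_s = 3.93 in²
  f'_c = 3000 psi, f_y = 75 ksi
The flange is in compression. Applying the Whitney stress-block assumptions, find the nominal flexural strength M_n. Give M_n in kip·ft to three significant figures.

M_n ≈ 728 kip·ft

Tension: T = A_s f_y = 3.93 × 75 = 294.75 kips.
Try a within the flange: a = T/(0.85 f'_c b_f) = 294.75/(0.85 × 3 × 43) = 2.688 in.
Since a = 2.688 ≤ h_f = 3.5 in, the stress block lies entirely in the flange; analyse as a rectangular beam of width b_f.
M_n = T(d − a/2) = 294.75 × (31 − 1.344) = 8741.1 kip·in.
M_n = 8741.1/12 = 728.43 kip·ft.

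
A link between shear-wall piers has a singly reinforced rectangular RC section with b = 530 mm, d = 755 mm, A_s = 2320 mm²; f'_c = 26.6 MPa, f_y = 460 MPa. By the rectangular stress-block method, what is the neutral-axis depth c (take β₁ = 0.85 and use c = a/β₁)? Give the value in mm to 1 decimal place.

T = A_s f_y = 2320 × 460 = 1067200 N = 1067.2 kN.
Setting C = 0.85 f'_c a b equal to T: a = 1067200/(0.85 × 26.6 × 530) = 89.057 mm.
With β₁ = 0.85, c = a/β₁ = 89.057/0.85 = 104.8 mm.

c ≈ 104.8 mm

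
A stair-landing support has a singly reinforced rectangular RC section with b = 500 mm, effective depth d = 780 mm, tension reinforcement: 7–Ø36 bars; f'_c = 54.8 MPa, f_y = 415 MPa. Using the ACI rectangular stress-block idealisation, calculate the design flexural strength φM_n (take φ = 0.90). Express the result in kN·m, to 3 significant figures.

φM_n ≈ 1910 kN·m

A_s = 7 × 1018 = 7126 mm².
T = A_s f_y = 7126 × 415 = 2957290 N = 2957.29 kN.
From C = T: a = T/(0.85 f'_c b) = 2957290/(0.85 × 54.8 × 500) = 126.98 mm.
M_n = T(d − a/2) = 2957.29 kN × (780 − 63.49) mm = 2118.93 kN·m.
φM_n = 0.90 × 2118.93 = 1907.04 kN·m.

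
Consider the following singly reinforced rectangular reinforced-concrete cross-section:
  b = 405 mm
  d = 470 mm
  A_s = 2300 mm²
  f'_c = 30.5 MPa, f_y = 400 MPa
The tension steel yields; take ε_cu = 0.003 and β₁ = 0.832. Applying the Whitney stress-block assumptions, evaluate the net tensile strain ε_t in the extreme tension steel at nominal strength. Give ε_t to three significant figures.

ε_t ≈ 0.0104

a = A_s f_y/(0.85 f'_c b) = 87.62 mm.
β₁ = 0.832, so c = a/β₁ = 87.62/0.832 = 105.31 mm.
From the linear strain diagram with ε_cu = 0.003: ε_t = 0.003 (d − c)/c = 0.003 × (470 − 105.31)/105.31 = 0.0104.
Since ε_t ≥ 0.005, the section is tension-controlled.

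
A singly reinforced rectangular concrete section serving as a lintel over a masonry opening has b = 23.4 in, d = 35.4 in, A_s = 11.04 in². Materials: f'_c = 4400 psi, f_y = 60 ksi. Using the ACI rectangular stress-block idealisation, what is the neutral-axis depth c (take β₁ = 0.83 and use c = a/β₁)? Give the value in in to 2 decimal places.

T = A_s f_y = 11.04 × 60 = 662.4 kips.
a = T/(0.85 f'_c b) = 662.4/(0.85 × 4.4 × 23.4) = 7.5689 in.
With β₁ = 0.83, c = a/β₁ = 7.5689/0.83 = 9.12 in.

c ≈ 9.12 in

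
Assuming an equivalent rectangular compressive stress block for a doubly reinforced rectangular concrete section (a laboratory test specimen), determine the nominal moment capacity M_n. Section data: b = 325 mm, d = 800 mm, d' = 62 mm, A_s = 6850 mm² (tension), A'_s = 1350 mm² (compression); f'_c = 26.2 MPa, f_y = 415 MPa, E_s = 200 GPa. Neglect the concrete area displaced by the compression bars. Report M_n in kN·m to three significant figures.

M_n ≈ 1880 kN·m

Assume both tension and compression steel yield.
Net tension couple steel: A_s − A'_s = 5500 mm².
a = (A_s − A'_s) f_y / (0.85 f'_c b) = 2282500/(0.85 × 26.2 × 325) = 315.36 mm.
c = a/β₁ = 315.36/0.85 = 371.01 mm; ε'_s = 0.003(c − d')/c = 0.0025 ≥ f_y/E_s = 0.0021, so compression steel does yield.
M_n = (A_s − A'_s) f_y (d − a/2) + A'_s f_y (d − d') = [2282500 × (800 − 157.68) + 560250 × (800 − 62)] × 10⁻⁶ = 1466.10 + 413.46 = 1879.56 kN·m.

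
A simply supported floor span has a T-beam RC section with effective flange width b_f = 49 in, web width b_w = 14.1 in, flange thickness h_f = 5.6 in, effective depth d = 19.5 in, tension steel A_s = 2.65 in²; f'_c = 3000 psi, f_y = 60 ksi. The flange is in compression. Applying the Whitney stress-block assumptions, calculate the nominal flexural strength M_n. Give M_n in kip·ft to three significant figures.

M_n ≈ 250 kip·ft

Tension: T = A_s f_y = 2.65 × 60 = 159 kips.
Try a within the flange: a = T/(0.85 f'_c b_f) = 159/(0.85 × 3 × 49) = 1.273 in.
Since a = 1.273 ≤ h_f = 5.6 in, the stress block lies entirely in the flange; analyse as a rectangular beam of width b_f.
M_n = T(d − a/2) = 159 × (19.5 − 0.6365) = 2999.3 kip·in.
M_n = 2999.3/12 = 249.94 kip·ft.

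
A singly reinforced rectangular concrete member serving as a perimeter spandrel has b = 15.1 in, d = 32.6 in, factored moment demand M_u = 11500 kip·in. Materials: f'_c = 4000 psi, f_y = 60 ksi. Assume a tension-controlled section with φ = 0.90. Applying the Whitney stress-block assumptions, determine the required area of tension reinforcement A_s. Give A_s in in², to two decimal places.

A_s ≈ 7.56 in²

M_n = M_u/φ = 11500/0.90 = 12777.8 kip·in.
From M_n = 0.85 f'_c a b (d − a/2):
a = d − √(d² − 2M_n/(0.85 f'_c b)) = 32.6 − √(32.6² − 2 × 12777.8/(0.85 × 4 × 15.1)) = 8.831 in.
A_s = 0.85 f'_c a b / f_y = 0.85 × 4 × 8.831 × 15.1 / 60 = 7.556 in².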